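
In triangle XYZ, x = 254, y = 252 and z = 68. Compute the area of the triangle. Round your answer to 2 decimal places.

Semiperimeter s = (254 + 252 + 68)/2 = 287.
Heron's formula: area = √(287·33·35·219) ≈ 8520.3.

8520.28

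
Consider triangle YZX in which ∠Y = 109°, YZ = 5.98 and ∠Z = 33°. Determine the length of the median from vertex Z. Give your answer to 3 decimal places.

7.284

The third angle is ∠X = 180° − ∠Y − ∠Z = 38.00°.
Law of sines: ZX = YZ·sin Y/sin X ≈ 9.1839.
Law of sines: XY = YZ·sin Z/sin X ≈ 5.2901.
Median from Z: ½√(2·YZ² + 2·ZX² − XY²) ≈ 7.284.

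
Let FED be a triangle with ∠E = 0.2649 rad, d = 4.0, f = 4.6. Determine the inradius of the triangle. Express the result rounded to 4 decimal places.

By the law of cosines, e² = d² + f² − 2·d·f·cos E = 1.6436, so e ≈ 1.282.
Area = ½·d·f·sin E ≈ 2.4087.
Semiperimeter s = (4.6+1.282+4)/2 = 4.941.
Inradius = area/s = 2.4087/4.941 ≈ 0.48749.

0.4875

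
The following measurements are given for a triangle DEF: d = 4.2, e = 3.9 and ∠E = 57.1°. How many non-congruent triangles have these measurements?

2

d·sin E = 4.2·sin(57.1°) ≈ 3.526.
Since d sin E < e < d (3.526 < 3.9 < 4.2), two triangles exist.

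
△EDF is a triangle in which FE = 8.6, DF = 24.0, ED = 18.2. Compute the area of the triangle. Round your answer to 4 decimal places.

area ≈ 65.5846

Semiperimeter s = (24 + 8.6 + 18.2)/2 = 25.4.
Heron's formula: area = √(25.4·1.4·16.8·7.2) ≈ 65.585.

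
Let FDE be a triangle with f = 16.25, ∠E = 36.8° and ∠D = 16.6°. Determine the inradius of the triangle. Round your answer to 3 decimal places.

r ≈ 1.648

The third angle is ∠F = 180° − ∠D − ∠E = 126.60°.
Law of sines: d = f·sin D/sin F ≈ 5.7827.
Law of sines: e = f·sin E/sin F ≈ 12.125.
Area = ½·f·d·sin E ≈ 28.145.
Semiperimeter s = (16.25+5.7827+12.125)/2 = 17.079.
Inradius = area/s = 28.145/17.079 ≈ 1.6479.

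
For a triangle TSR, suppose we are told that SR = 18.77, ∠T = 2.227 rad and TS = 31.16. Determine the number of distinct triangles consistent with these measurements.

TS·sin T = 31.16·sin(2.227 rad) ≈ 24.69.
Since ∠T is not acute, a triangle exists only if SR > TS; here SR ≤ TS, so there is no triangle.

0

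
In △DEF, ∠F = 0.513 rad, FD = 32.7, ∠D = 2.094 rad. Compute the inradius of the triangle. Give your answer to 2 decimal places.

r ≈ 7.45

The third angle is ∠E = π − ∠F − ∠D = 0.535 rad.
Law of sines: EF = FD·sin D/sin E ≈ 55.596.
Law of sines: DE = FD·sin F/sin E ≈ 31.5.
Area = ½·FD·EF·sin F ≈ 446.13.
Semiperimeter s = (55.596+32.7+31.5)/2 = 59.898.
Inradius = area/s = 446.13/59.898 ≈ 7.4481.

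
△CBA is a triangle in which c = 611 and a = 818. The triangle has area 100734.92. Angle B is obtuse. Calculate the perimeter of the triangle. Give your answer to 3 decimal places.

perimeter ≈ 2828.010

From area = ½·a·c·sin B, we get sin B = 2·area/(a·c) ≈ 0.40310.
Taking the obtuse solution, ∠B ≈ 2.727 rad.
Law of cosines then gives b ≈ 1399.
Perimeter = 611 + 1399 + 818 = 2828.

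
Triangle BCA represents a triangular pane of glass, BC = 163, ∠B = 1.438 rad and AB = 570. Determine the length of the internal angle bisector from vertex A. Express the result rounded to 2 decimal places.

By the law of cosines, CA² = AB² + BC² − 2·AB·BC·cos B = 3.2687e+05, so CA ≈ 571.72.
Law of cosines again: cos A = (CA² + AB² − BC²)/(2·CA·AB) ≈ 0.95924, so ∠A ≈ 0.286 rad.
The bisector from A has length 2·CA·AB·cos(∠A/2)/(CA+AB) ≈ 565.01.

565.01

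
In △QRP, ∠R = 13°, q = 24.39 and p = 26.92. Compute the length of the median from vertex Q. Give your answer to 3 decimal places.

By the law of cosines, r² = p² + q² − 2·p·q·cos R = 40.057, so r ≈ 6.3291.
Median from Q: ½√(2·r² + 2·p² − q²) ≈ 15.286.

15.286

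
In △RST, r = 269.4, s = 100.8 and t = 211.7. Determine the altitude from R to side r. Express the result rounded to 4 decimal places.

Semiperimeter p = (269.4 + 100.8 + 211.7)/2 = 290.95.
Heron's formula: area = √(290.95·21.55·190.15·79.25) ≈ 9720.3.
The altitude from R has length 2·area/r ≈ 72.163.

72.1627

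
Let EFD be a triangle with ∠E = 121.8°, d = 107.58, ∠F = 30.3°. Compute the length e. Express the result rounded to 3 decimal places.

The third angle is ∠D = 180° − ∠E − ∠F = 27.90°.
Law of sines: e = d·sin E/sin D ≈ 195.4.

195.396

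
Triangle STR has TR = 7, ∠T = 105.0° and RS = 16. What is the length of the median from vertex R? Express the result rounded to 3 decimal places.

10.595

Law of sines: sin S = TR·sin T/RS ≈ 0.42259.
Since RS ≥ TR, only the acute value applies: ∠S ≈ 25.00°.
Then ∠R = 180° − ∠T − ∠S ≈ 50.00°.
Law of sines gives ST = RS·sin R/sin T ≈ 12.689.
Median from R: ½√(2·TR² + 2·RS² − ST²) ≈ 10.595.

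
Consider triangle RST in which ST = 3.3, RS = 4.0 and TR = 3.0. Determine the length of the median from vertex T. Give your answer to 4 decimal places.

m_T ≈ 2.4382

Median from T: ½√(2·ST² + 2·TR² − RS²) ≈ 2.4382.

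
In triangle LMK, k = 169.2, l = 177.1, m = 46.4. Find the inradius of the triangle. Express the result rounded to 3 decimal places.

r ≈ 19.978

Semiperimeter s = (177.1 + 46.4 + 169.2)/2 = 196.35.
Heron's formula: area = √(196.35·19.25·149.95·27.15) ≈ 3922.7.
Inradius = area/s = 3922.7/196.35 ≈ 19.978.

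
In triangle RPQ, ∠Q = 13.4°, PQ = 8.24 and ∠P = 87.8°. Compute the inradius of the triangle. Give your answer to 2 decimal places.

0.86

The third angle is ∠R = 180° − ∠P − ∠Q = 78.80°.
Law of sines: QR = PQ·sin P/sin R ≈ 8.3938.
Law of sines: RP = PQ·sin Q/sin R ≈ 1.9467.
Area = ½·PQ·QR·sin Q ≈ 8.0144.
Semiperimeter s = (8.24+8.3938+1.9467)/2 = 9.2902.
Inradius = area/s = 8.0144/9.2902 ≈ 0.86267.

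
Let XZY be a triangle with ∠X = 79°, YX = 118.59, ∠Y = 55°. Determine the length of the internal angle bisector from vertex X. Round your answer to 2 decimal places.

The third angle is ∠Z = 180° − ∠Y − ∠X = 46.00°.
Law of sines: ZY = YX·sin X/sin Z ≈ 161.83.
Law of sines: XZ = YX·sin Y/sin Z ≈ 135.04.
The bisector from X has length 2·YX·XZ·cos(∠X/2)/(YX+XZ) ≈ 97.444.

t_X ≈ 97.44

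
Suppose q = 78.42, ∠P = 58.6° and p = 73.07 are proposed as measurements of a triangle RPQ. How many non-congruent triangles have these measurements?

q·sin P = 78.42·sin(58.6°) ≈ 66.94.
Since q sin P < p < q (66.94 < 73.07 < 78.42), two triangles exist.

2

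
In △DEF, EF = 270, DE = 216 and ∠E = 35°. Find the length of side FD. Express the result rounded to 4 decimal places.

154.9519

By the law of cosines, FD² = DE² + EF² − 2·DE·EF·cos E = 24010, so FD ≈ 154.95.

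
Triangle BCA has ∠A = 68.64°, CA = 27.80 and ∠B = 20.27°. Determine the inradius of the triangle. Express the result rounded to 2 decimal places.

11.37

The third angle is ∠C = 180° − ∠A − ∠B = 91.09°.
Law of sines: AB = CA·sin C/sin B ≈ 80.229.
Law of sines: BC = CA·sin A/sin B ≈ 74.732.
Area = ½·CA·AB·sin A ≈ 1038.6.
Semiperimeter s = (27.8+80.229+74.732)/2 = 91.381.
Inradius = area/s = 1038.6/91.381 ≈ 11.365.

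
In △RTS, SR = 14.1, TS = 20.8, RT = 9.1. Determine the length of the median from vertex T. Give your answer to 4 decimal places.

14.4230

Median from T: ½√(2·RT² + 2·TS² − SR²) ≈ 14.423.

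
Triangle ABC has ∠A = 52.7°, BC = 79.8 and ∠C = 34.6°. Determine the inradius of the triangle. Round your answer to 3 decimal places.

r ≈ 19.162

The third angle is ∠B = 180° − ∠C − ∠A = 92.70°.
Law of sines: CA = BC·sin B/sin A ≈ 100.21.
Law of sines: AB = BC·sin C/sin A ≈ 56.965.
Area = ½·BC·CA·sin C ≈ 2270.4.
Semiperimeter s = (79.8+100.21+56.965)/2 = 118.49.
Inradius = area/s = 2270.4/118.49 ≈ 19.162.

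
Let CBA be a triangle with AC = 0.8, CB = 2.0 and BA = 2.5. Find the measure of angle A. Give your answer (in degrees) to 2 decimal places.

By the law of cosines, cos A = (BA² + AC² − CB²) / (2·BA·AC) ≈ 0.72250, so ∠A ≈ 43.74°.

43.74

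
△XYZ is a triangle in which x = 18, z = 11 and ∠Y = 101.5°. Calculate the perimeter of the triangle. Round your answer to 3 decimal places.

By the law of cosines, y² = z² + x² − 2·z·x·cos Y = 523.95, so y ≈ 22.89.
Semiperimeter s = (18+22.89+11)/2 = 25.945.
Perimeter = 18 + 22.89 + 11 = 51.89.

perimeter ≈ 51.890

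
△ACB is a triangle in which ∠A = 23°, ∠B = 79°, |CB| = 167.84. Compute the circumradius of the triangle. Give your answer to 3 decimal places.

R ≈ 214.777

The third angle is ∠C = 180° − ∠B − ∠A = 78.00°.
Law of sines: |BA| = |CB|·sin C/sin A ≈ 420.17.
Law of sines: |AC| = |CB|·sin B/sin A ≈ 421.66.
Circumradius = |CB|/(2 sin A) ≈ 214.78.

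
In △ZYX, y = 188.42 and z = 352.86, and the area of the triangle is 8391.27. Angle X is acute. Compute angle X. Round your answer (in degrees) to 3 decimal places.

14.621

From area = ½·z·y·sin X, we get sin X = 2·area/(z·y) ≈ 0.25242.
Taking the acute solution, ∠X ≈ 14.62°.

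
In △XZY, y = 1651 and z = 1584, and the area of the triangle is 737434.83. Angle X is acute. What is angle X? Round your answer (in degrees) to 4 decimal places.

From area = ½·z·y·sin X, we get sin X = 2·area/(z·y) ≈ 0.56396.
Taking the acute solution, ∠X ≈ 34.33°.

∠X ≈ 34.3304°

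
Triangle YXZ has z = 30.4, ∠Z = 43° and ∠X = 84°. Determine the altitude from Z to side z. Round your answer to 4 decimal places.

35.4041

The third angle is ∠Y = 180° − ∠X − ∠Z = 53.00°.
Law of sines: y = z·sin Y/sin Z ≈ 35.599.
Law of sines: x = z·sin X/sin Z ≈ 44.331.
Area = ½·z·y·sin X ≈ 538.14.
The altitude from Z has length 2·area/z ≈ 35.404.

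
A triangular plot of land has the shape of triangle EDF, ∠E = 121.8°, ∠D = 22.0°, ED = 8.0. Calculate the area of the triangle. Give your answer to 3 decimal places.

17.250

The third angle is ∠F = 180° − ∠E − ∠D = 36.20°.
Law of sines: DF = ED·sin E/sin F ≈ 11.512.
Law of sines: FE = ED·sin D/sin F ≈ 5.0742.
Area = ½·ED·DF·sin D ≈ 17.25.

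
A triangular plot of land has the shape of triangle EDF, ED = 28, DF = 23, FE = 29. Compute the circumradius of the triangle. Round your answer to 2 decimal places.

By the law of cosines, cos E = (FE² + ED² − DF²) / (2·FE·ED) ≈ 0.67488, so ∠E ≈ 47.56°.
Circumradius = DF/(2 sin E) ≈ 15.584.

15.58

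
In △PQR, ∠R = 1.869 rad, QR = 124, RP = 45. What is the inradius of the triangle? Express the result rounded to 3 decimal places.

r ≈ 17.051

By the law of cosines, PQ² = QR² + RP² − 2·QR·RP·cos R = 20680, so PQ ≈ 143.8.
Area = ½·QR·RP·sin R ≈ 2666.9.
Semiperimeter s = (124+45+143.8)/2 = 156.4.
Inradius = area/s = 2666.9/156.4 ≈ 17.051.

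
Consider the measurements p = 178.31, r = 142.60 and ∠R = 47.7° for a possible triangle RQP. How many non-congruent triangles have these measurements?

p·sin R = 178.31·sin(47.7°) ≈ 131.9.
Since p sin R < r < p (131.9 < 142.60 < 178.31), two triangles exist.

2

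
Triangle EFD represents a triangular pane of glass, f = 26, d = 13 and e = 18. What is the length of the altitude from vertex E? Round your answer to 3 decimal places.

Semiperimeter s = (18 + 26 + 13)/2 = 28.5.
Heron's formula: area = √(28.5·10.5·2.5·15.5) ≈ 107.68.
The altitude from E has length 2·area/e ≈ 11.965.

11.965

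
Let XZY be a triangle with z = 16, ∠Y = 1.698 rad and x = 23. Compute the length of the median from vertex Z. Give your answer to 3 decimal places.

m_Z ≈ 25.292

By the law of cosines, y² = x² + z² − 2·x·z·cos Y = 878.37, so y ≈ 29.637.
Median from Z: ½√(2·y² + 2·x² − z²) ≈ 25.292.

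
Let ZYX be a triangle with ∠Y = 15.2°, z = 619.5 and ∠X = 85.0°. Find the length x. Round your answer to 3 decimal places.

627.053

The third angle is ∠Z = 180° − ∠Y − ∠X = 79.80°.
Law of sines: x = z·sin X/sin Z ≈ 627.05.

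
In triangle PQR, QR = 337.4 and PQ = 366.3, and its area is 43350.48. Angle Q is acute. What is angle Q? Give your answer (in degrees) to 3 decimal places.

From area = ½·PQ·QR·sin Q, we get sin Q = 2·area/(PQ·QR) ≈ 0.70152.
Taking the acute solution, ∠Q ≈ 44.55°.

∠Q ≈ 44.549°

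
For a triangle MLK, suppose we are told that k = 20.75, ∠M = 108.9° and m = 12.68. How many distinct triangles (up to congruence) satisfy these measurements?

0

k·sin M = 20.75·sin(108.9°) ≈ 19.63.
Since ∠M is not acute, a triangle exists only if m > k; here m ≤ k, so there is no triangle.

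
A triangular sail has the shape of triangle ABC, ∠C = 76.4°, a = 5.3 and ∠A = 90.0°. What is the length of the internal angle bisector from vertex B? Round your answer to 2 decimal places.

t_B ≈ 5.19

The third angle is ∠B = 180° − ∠C − ∠A = 13.60°.
Law of sines: b = a·sin B/sin A ≈ 1.2463.
Law of sines: c = a·sin C/sin A ≈ 5.1514.
The bisector from B has length 2·c·a·cos(∠B/2)/(c+a) ≈ 5.1879.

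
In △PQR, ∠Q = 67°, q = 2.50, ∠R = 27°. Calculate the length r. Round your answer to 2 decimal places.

The third angle is ∠P = 180° − ∠Q − ∠R = 86.00°.
Law of sines: r = q·sin R/sin Q ≈ 1.233.

1.23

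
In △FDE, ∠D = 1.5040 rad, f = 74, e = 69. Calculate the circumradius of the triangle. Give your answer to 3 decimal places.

By the law of cosines, d² = e² + f² − 2·e·f·cos D = 9555.4, so d ≈ 97.752.
Area = ½·e·f·sin D ≈ 2547.3.
Circumradius = d/(2 sin D) ≈ 48.985.

R ≈ 48.985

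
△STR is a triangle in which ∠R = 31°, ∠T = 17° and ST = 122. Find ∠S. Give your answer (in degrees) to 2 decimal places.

The third angle is ∠S = 180° − ∠T − ∠R = 132.00°.

132.00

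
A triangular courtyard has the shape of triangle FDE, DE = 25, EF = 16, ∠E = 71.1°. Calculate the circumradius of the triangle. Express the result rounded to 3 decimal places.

13.179

By the law of cosines, FD² = DE² + EF² − 2·DE·EF·cos E = 621.87, so FD ≈ 24.937.
Area = ½·DE·EF·sin E ≈ 189.22.
Circumradius = FD/(2 sin E) ≈ 13.179.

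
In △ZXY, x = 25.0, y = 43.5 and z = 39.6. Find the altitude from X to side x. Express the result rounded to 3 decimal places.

Semiperimeter s = (39.6 + 25 + 43.5)/2 = 54.05.
Heron's formula: area = √(54.05·14.45·29.05·10.55) ≈ 489.25.
The altitude from X has length 2·area/x ≈ 39.14.

39.140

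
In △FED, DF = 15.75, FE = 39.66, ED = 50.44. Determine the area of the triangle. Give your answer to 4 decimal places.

254.6670

Semiperimeter s = (50.44 + 15.75 + 39.66)/2 = 52.925.
Heron's formula: area = √(52.925·2.485·37.175·13.265) ≈ 254.67.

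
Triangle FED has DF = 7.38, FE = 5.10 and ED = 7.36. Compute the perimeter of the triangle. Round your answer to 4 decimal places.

19.8400

Perimeter = 7.36 + 7.38 + 5.1 = 19.84.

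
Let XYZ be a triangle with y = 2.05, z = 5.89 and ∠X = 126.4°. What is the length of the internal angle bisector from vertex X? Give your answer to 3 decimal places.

1.371

By the law of cosines, x² = y² + z² − 2·y·z·cos X = 53.225, so x ≈ 7.2956.
The bisector from X has length 2·y·z·cos(∠X/2)/(y+z) ≈ 1.3713.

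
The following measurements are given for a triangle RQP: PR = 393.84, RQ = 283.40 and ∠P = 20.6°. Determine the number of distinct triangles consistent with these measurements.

2

PR·sin P = 393.84·sin(20.6°) ≈ 138.6.
Since PR sin P < RQ < PR (138.6 < 283.40 < 393.84), two triangles exist.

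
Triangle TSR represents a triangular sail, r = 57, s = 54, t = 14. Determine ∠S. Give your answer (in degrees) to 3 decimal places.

By the law of cosines, cos S = (r² + t² − s²) / (2·r·t) ≈ 0.33145, so ∠S ≈ 70.64°.

70.643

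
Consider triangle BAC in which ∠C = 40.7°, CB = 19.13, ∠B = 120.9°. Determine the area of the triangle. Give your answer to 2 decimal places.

The third angle is ∠A = 180° − ∠C − ∠B = 18.40°.
Law of sines: AC = CB·sin B/sin A ≈ 52.003.
Law of sines: BA = CB·sin C/sin A ≈ 39.521.
Area = ½·CB·AC·sin C ≈ 324.36.

area ≈ 324.36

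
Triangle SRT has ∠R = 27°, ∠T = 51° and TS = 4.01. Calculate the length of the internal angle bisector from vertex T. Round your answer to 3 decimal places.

The third angle is ∠S = 180° − ∠R − ∠T = 102.00°.
Law of sines: RT = TS·sin S/sin R ≈ 8.6398.
Law of sines: SR = TS·sin T/sin R ≈ 6.8644.
The bisector from T has length 2·RT·TS·cos(∠T/2)/(RT+TS) ≈ 4.944.

t_T ≈ 4.944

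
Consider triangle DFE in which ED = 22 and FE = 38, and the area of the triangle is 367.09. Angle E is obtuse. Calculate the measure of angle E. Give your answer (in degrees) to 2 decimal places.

118.57

From area = ½·FE·ED·sin E, we get sin E = 2·area/(FE·ED) ≈ 0.87821.
Taking the obtuse solution, ∠E ≈ 118.57°.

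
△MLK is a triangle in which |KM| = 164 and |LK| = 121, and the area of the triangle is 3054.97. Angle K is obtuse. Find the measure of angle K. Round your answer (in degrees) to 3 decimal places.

∠K ≈ 162.067°

From area = ½·|LK|·|KM|·sin K, we get sin K = 2·area/(|LK|·|KM|) ≈ 0.30790.
Taking the obtuse solution, ∠K ≈ 162.07°.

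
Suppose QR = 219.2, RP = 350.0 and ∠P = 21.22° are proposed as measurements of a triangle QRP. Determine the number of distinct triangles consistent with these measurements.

2

RP·sin P = 350.0·sin(21.22°) ≈ 126.7.
Since RP sin P < QR < RP (126.7 < 219.2 < 350.0), two triangles exist.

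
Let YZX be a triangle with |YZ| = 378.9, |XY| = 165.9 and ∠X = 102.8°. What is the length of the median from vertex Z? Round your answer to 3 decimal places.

334.187

Law of sines: sin Z = |XY|·sin X/|YZ| ≈ 0.42697.
Since |YZ| ≥ |XY|, only the acute value applies: ∠Z ≈ 25.28°.
Then ∠Y = 180° − ∠X − ∠Z ≈ 51.92°.
Law of sines gives |ZX| = |YZ|·sin Y/sin X ≈ 305.87.
Median from Z: ½√(2·|YZ|² + 2·|ZX|² − |XY|²) ≈ 334.19.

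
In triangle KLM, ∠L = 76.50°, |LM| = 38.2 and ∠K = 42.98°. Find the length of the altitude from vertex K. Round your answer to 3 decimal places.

The third angle is ∠M = 180° − ∠K − ∠L = 60.52°.
Law of sines: |MK| = |LM|·sin L/sin K ≈ 54.485.
Law of sines: |KL| = |LM|·sin M/sin K ≈ 48.778.
Area = ½·|LM|·|MK|·sin M ≈ 905.92.
The altitude from K has length 2·area/|LM| ≈ 47.43.

47.430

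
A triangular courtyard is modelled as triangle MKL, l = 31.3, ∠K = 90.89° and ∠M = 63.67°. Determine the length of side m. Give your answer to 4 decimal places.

65.3049

The third angle is ∠L = 180° − ∠M − ∠K = 25.44°.
Law of sines: m = l·sin M/sin L ≈ 65.305.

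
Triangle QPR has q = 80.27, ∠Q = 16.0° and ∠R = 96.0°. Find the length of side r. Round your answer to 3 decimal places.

289.621

The third angle is ∠P = 180° − ∠R − ∠Q = 68.00°.
Law of sines: r = q·sin R/sin Q ≈ 289.62.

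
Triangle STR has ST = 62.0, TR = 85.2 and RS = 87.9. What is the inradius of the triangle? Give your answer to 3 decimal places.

21.290

Semiperimeter s = (85.2 + 87.9 + 62)/2 = 117.55.
Heron's formula: area = √(117.55·32.35·29.65·55.55) ≈ 2502.7.
Inradius = area/s = 2502.7/117.55 ≈ 21.29.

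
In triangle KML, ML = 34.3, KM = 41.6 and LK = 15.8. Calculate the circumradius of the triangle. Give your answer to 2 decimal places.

R ≈ 21.67

By the law of cosines, cos K = (LK² + KM² − ML²) / (2·LK·KM) ≈ 0.61139, so ∠K ≈ 52.31°.
Circumradius = ML/(2 sin K) ≈ 21.672.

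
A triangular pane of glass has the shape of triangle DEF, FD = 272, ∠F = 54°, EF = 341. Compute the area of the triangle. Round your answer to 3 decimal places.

area ≈ 37518.972

Area = ½·EF·FD·sin F ≈ 37519.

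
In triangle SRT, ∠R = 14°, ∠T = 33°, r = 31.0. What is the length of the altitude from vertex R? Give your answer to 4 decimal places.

The third angle is ∠S = 180° − ∠R − ∠T = 133.00°.
Law of sines: s = r·sin S/sin R ≈ 93.716.
Law of sines: t = r·sin T/sin R ≈ 69.79.
Area = ½·r·s·sin T ≈ 791.14.
The altitude from R has length 2·area/r ≈ 51.041.

h_R ≈ 51.0414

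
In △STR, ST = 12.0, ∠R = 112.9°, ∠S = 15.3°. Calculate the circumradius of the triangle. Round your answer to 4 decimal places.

6.5133

The third angle is ∠T = 180° − ∠R − ∠S = 51.80°.
Law of sines: TR = ST·sin S/sin R ≈ 3.4374.
Law of sines: RS = ST·sin T/sin R ≈ 10.237.
Circumradius = ST/(2 sin R) ≈ 6.5133.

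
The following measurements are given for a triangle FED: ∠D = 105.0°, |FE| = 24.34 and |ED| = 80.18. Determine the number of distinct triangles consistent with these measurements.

0

|ED|·sin D = 80.18·sin(105.0°) ≈ 77.45.
Since ∠D is not acute, a triangle exists only if |FE| > |ED|; here |FE| ≤ |ED|, so there is no triangle.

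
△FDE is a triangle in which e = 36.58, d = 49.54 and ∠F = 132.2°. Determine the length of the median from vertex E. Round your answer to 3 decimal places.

m_E ≈ 63.293

By the law of cosines, f² = d² + e² − 2·d·e·cos F = 6226.9, so f ≈ 78.91.
Median from E: ½√(2·f² + 2·d² − e²) ≈ 63.293.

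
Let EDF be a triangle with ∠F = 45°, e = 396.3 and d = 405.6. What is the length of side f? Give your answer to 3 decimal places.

306.994

By the law of cosines, f² = e² + d² − 2·e·d·cos F = 94245, so f ≈ 306.99.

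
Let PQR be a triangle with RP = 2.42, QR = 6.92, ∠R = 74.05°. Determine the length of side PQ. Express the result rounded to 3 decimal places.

6.674

By the law of cosines, PQ² = QR² + RP² − 2·QR·RP·cos R = 44.539, so PQ ≈ 6.6738.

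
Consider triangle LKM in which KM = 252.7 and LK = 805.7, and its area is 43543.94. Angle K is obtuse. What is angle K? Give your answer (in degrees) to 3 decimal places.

From area = ½·LK·KM·sin K, we get sin K = 2·area/(LK·KM) ≈ 0.42774.
Taking the obtuse solution, ∠K ≈ 154.68°.

154.676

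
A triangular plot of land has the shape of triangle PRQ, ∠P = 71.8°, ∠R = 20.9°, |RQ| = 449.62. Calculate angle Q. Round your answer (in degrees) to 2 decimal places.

87.30

The third angle is ∠Q = 180° − ∠P − ∠R = 87.30°.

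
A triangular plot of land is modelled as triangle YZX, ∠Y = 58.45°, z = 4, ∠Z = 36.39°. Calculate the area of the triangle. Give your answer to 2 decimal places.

area ≈ 11.45

The third angle is ∠X = 180° − ∠Y − ∠Z = 85.16°.
Law of sines: y = z·sin Y/sin Z ≈ 5.7456.
Law of sines: x = z·sin X/sin Z ≈ 6.7182.
Area = ½·z·y·sin X ≈ 11.45.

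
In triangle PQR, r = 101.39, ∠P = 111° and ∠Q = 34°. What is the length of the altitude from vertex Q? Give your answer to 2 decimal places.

The third angle is ∠R = 180° − ∠P − ∠Q = 35.00°.
Law of sines: p = r·sin P/sin R ≈ 165.03.
Law of sines: q = r·sin Q/sin R ≈ 98.847.
Area = ½·r·p·sin Q ≈ 4678.2.
The altitude from Q has length 2·area/q ≈ 94.656.

94.66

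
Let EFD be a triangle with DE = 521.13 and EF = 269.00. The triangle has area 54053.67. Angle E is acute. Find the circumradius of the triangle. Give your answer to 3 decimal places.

From area = ½·DE·EF·sin E, we get sin E = 2·area/(DE·EF) ≈ 0.77118.
Taking the acute solution, ∠E ≈ 0.8807 rad.
Law of cosines then gives FD ≈ 406.76.
Circumradius = FD/(2 sin E) ≈ 263.72.

R ≈ 263.723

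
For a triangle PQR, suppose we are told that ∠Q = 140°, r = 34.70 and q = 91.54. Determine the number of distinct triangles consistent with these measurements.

1

r·sin Q = 34.70·sin(140°) ≈ 22.3.
Since ∠Q is not acute, a triangle exists only if q > r; here q > r, so there is exactly one triangle.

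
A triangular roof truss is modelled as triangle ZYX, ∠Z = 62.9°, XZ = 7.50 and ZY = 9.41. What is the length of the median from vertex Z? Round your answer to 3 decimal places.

7.230

By the law of cosines, YX² = XZ² + ZY² − 2·XZ·ZY·cos Z = 80.498, so YX ≈ 8.9721.
Median from Z: ½√(2·XZ² + 2·ZY² − YX²) ≈ 7.2301.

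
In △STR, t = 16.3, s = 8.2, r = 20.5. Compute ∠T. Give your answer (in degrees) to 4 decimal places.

48.7210

By the law of cosines, cos T = (r² + s² − t²) / (2·r·s) ≈ 0.65973, so ∠T ≈ 48.72°.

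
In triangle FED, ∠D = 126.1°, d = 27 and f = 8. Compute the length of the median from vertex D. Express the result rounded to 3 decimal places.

Law of sines: sin F = f·sin D/d ≈ 0.23940.
Since d ≥ f, only the acute value applies: ∠F ≈ 13.85°.
Then ∠E = 180° − ∠D − ∠F ≈ 40.05°.
Law of sines gives e = d·sin E/sin D ≈ 21.501.
Median from D: ½√(2·f² + 2·e² − d²) ≈ 8.9946.

m_D ≈ 8.995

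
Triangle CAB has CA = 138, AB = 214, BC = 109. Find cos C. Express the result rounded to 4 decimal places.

By the law of cosines, cos C = (BC² + CA² − AB²) / (2·BC·CA) ≈ -0.49432, so ∠C ≈ 119.62°.

cos C ≈ -0.4943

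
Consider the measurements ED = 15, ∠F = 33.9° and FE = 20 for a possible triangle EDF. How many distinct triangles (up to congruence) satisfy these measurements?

2

FE·sin F = 20·sin(33.9°) ≈ 11.15.
Since FE sin F < ED < FE (11.15 < 15 < 20), two triangles exist.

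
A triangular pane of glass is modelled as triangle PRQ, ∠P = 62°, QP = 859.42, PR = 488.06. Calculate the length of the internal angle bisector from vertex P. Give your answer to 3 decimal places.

By the law of cosines, RQ² = QP² + PR² − 2·QP·PR·cos P = 5.8297e+05, so RQ ≈ 763.52.
The bisector from P has length 2·QP·PR·cos(∠P/2)/(QP+PR) ≈ 533.64.

t_P ≈ 533.644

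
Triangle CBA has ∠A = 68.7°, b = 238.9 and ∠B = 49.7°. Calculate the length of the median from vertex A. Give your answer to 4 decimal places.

212.6152

The third angle is ∠C = 180° − ∠B − ∠A = 61.60°.
Law of sines: c = b·sin C/sin B ≈ 275.54.
Law of sines: a = b·sin A/sin B ≈ 291.85.
Median from A: ½√(2·c² + 2·b² − a²) ≈ 212.62.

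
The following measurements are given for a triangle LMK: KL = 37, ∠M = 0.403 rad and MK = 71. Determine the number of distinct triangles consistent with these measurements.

2

MK·sin M = 71·sin(0.403 rad) ≈ 27.84.
Since MK sin M < KL < MK (27.84 < 37 < 71), two triangles exist.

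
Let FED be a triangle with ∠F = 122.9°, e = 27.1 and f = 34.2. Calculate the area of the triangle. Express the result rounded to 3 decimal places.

area ≈ 123.012

Law of sines: sin E = e·sin F/f ≈ 0.66531.
Since f ≥ e, only the acute value applies: ∠E ≈ 41.71°.
Then ∠D = 180° − ∠F − ∠E ≈ 15.39°.
Law of sines gives d = f·sin D/sin F ≈ 10.812.
Area = ½·f·e·sin D ≈ 123.01.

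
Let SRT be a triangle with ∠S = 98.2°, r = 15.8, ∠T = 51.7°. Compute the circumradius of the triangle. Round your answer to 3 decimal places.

15.752

The third angle is ∠R = 180° − ∠T − ∠S = 30.10°.
Law of sines: s = r·sin S/sin R ≈ 31.183.
Law of sines: t = r·sin T/sin R ≈ 24.724.
Circumradius = r/(2 sin R) ≈ 15.752.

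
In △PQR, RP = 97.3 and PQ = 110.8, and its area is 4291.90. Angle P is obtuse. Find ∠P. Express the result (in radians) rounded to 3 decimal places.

∠P ≈ 2.221 rad

From area = ½·RP·PQ·sin P, we get sin P = 2·area/(RP·PQ) ≈ 0.79621.
Taking the obtuse solution, ∠P ≈ 2.2206 rad.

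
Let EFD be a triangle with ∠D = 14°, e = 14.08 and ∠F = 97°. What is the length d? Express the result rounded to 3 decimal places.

The third angle is ∠E = 180° − ∠F − ∠D = 69.00°.
Law of sines: d = e·sin D/sin E ≈ 3.6486.

3.649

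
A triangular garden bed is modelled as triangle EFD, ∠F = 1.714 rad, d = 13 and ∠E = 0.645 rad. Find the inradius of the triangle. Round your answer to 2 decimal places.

The third angle is ∠D = π − ∠E − ∠F = 0.783 rad.
Law of sines: e = d·sin E/sin D ≈ 11.084.
Law of sines: f = d·sin F/sin D ≈ 18.248.
Area = ½·d·e·sin F ≈ 71.309.
Semiperimeter s = (11.084+18.248+13)/2 = 21.166.
Inradius = area/s = 71.309/21.166 ≈ 3.369.

r ≈ 3.37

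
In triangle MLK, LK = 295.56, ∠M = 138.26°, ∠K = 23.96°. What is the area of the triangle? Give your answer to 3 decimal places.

area ≈ 8135.742

The third angle is ∠L = 180° − ∠K − ∠M = 17.78°.
Law of sines: KM = LK·sin L/sin M ≈ 135.57.
Law of sines: ML = LK·sin K/sin M ≈ 180.29.
Area = ½·LK·KM·sin K ≈ 8135.7.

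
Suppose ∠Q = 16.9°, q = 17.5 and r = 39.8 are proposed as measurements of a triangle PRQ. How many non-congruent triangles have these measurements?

2

r·sin Q = 39.8·sin(16.9°) ≈ 11.57.
Since r sin Q < q < r (11.57 < 17.5 < 39.8), two triangles exist.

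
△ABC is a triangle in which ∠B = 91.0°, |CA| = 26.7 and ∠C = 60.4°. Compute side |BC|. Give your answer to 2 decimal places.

12.78

The third angle is ∠A = 180° − ∠B − ∠C = 28.60°.
Law of sines: |BC| = |CA|·sin A/sin B ≈ 12.783.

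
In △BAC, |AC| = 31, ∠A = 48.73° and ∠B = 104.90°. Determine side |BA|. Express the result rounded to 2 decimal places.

14.25

The third angle is ∠C = 180° − ∠B − ∠A = 26.37°.
Law of sines: |BA| = |AC|·sin C/sin B ≈ 14.248.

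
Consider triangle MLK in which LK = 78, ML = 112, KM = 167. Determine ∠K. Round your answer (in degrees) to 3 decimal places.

By the law of cosines, cos K = (LK² + KM² − ML²) / (2·LK·KM) ≈ 0.82255, so ∠K ≈ 34.66°.

∠K ≈ 34.659°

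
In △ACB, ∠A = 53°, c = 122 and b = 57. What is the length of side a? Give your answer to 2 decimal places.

98.81

By the law of cosines, a² = c² + b² − 2·c·b·cos A = 9763, so a ≈ 98.808.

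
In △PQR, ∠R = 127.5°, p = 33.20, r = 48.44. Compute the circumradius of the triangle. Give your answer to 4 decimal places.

30.5286

Law of sines: sin P = p·sin R/r ≈ 0.54375.
Since r ≥ p, only the acute value applies: ∠P ≈ 32.94°.
Then ∠Q = 180° − ∠R − ∠P ≈ 19.56°.
Law of sines gives q = r·sin Q/sin R ≈ 20.442.
Circumradius = r/(2 sin R) ≈ 30.529.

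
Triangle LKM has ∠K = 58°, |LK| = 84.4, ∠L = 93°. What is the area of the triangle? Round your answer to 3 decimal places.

6221.693

The third angle is ∠M = 180° − ∠L − ∠K = 29.00°.
Law of sines: |KM| = |LK|·sin L/sin M ≈ 173.85.
Law of sines: |ML| = |LK|·sin K/sin M ≈ 147.64.
Area = ½·|LK|·|KM|·sin K ≈ 6221.7.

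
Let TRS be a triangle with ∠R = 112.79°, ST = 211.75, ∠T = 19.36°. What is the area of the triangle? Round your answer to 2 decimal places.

area ≈ 5976.58

The third angle is ∠S = 180° − ∠T − ∠R = 47.85°.
Law of sines: RS = ST·sin T/sin R ≈ 76.14.
Law of sines: TR = ST·sin S/sin R ≈ 170.28.
Area = ½·ST·RS·sin S ≈ 5976.6.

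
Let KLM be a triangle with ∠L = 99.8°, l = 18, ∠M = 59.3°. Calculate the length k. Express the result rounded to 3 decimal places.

The third angle is ∠K = 180° − ∠L − ∠M = 20.90°.
Law of sines: k = l·sin K/sin L ≈ 6.5164.

6.516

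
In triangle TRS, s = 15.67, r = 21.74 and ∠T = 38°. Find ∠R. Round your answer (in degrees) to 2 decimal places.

96.23

By the law of cosines, t² = r² + s² − 2·r·s·cos T = 181.28, so t ≈ 13.464.
Law of cosines again: cos R = (s² + t² − r²)/(2·s·t) ≈ -0.10854, so ∠R ≈ 96.23°.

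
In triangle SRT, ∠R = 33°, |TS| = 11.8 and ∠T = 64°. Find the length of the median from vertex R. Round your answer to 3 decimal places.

The third angle is ∠S = 180° − ∠R − ∠T = 83.00°.
Law of sines: |RT| = |TS|·sin S/sin R ≈ 21.504.
Law of sines: |SR| = |TS|·sin T/sin R ≈ 19.473.
Median from R: ½√(2·|SR|² + 2·|RT|² − |TS|²) ≈ 19.647.

19.647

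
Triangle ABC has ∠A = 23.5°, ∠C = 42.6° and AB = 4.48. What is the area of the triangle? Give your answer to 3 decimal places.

The third angle is ∠B = 180° − ∠C − ∠A = 113.90°.
Law of sines: BC = AB·sin A/sin C ≈ 2.6392.
Law of sines: CA = AB·sin B/sin C ≈ 6.0511.
Area = ½·AB·BC·sin B ≈ 5.4048.

area ≈ 5.405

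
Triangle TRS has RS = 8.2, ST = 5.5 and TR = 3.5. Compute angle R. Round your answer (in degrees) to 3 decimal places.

By the law of cosines, cos R = (TR² + RS² − ST²) / (2·TR·RS) ≈ 0.85784, so ∠R ≈ 30.93°.

30.925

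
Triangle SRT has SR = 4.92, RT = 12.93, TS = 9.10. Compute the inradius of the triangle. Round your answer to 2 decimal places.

Semiperimeter s = (12.93 + 9.1 + 4.92)/2 = 13.475.
Heron's formula: area = √(13.475·0.545·4.375·8.555) ≈ 16.579.
Inradius = area/s = 16.579/13.475 ≈ 1.2304.

r ≈ 1.23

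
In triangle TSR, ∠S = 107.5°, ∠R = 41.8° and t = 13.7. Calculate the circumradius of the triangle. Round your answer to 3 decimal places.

13.417

The third angle is ∠T = 180° − ∠S − ∠R = 30.70°.
Law of sines: s = t·sin S/sin T ≈ 25.592.
Law of sines: r = t·sin R/sin T ≈ 17.886.
Circumradius = t/(2 sin T) ≈ 13.417.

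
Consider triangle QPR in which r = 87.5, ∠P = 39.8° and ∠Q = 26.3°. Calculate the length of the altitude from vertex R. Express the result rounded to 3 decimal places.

h_R ≈ 27.144

The third angle is ∠R = 180° − ∠Q − ∠P = 113.90°.
Law of sines: q = r·sin Q/sin R ≈ 42.405.
Law of sines: p = r·sin P/sin R ≈ 61.263.
Area = ½·r·q·sin P ≈ 1187.5.
The altitude from R has length 2·area/r ≈ 27.144.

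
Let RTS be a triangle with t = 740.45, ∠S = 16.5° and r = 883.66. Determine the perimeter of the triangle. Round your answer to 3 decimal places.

1896.870

By the law of cosines, s² = r² + t² − 2·r·t·cos S = 74398, so s ≈ 272.76.
Semiperimeter p = (883.66+740.45+272.76)/2 = 948.44.
Perimeter = 883.66 + 740.45 + 272.76 = 1896.9.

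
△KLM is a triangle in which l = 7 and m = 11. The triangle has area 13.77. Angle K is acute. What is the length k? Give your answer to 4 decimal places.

5.1173

From area = ½·l·m·sin K, we get sin K = 2·area/(l·m) ≈ 0.35766.
Taking the acute solution, ∠K ≈ 20.96°.
Law of cosines then gives k ≈ 5.1173.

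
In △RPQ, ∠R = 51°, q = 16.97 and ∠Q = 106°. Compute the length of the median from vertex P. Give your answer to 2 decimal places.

m_P ≈ 15.04

The third angle is ∠P = 180° − ∠Q − ∠R = 23.00°.
Law of sines: r = q·sin R/sin Q ≈ 13.72.
Law of sines: p = q·sin P/sin Q ≈ 6.8979.
Median from P: ½√(2·q² + 2·r² − p²) ≈ 15.04.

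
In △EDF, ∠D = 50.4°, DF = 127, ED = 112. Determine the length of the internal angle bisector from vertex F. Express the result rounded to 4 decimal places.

By the law of cosines, FE² = ED² + DF² − 2·ED·DF·cos D = 10540, so FE ≈ 102.66.
Law of cosines again: cos F = (DF² + FE² − ED²)/(2·DF·FE) ≈ 0.54166, so ∠F ≈ 57.20°.
The bisector from F has length 2·DF·FE·cos(∠F/2)/(DF+FE) ≈ 99.686.

99.6862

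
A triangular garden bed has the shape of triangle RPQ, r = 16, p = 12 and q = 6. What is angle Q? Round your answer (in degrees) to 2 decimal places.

∠Q ≈ 18.57°

By the law of cosines, cos Q = (r² + p² − q²) / (2·r·p) ≈ 0.94792, so ∠Q ≈ 18.57°.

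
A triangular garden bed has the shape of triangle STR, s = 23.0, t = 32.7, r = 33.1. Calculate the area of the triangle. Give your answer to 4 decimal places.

Semiperimeter p = (23 + 32.7 + 33.1)/2 = 44.4.
Heron's formula: area = √(44.4·21.4·11.7·11.3) ≈ 354.43.

354.4300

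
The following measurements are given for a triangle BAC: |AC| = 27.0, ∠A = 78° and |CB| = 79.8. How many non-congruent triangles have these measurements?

|AC|·sin A = 27.0·sin(78°) ≈ 26.41.
Since |CB| ≥ |AC|, exactly one triangle exists.

1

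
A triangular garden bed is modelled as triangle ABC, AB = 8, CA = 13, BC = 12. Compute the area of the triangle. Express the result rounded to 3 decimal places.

46.999

Semiperimeter s = (12 + 13 + 8)/2 = 16.5.
Heron's formula: area = √(16.5·4.5·3.5·8.5) ≈ 46.999.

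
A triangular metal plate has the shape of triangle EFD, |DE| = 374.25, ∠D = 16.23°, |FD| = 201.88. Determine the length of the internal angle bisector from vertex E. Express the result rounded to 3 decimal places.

248.311

By the law of cosines, |EF|² = |FD|² + |DE|² − 2·|FD|·|DE|·cos D = 35733, so |EF| ≈ 189.03.
Law of cosines again: cos E = (|DE|² + |EF|² − |FD|²)/(2·|DE|·|EF|) ≈ 0.95441, so ∠E ≈ 17.37°.
The bisector from E has length 2·|DE|·|EF|·cos(∠E/2)/(|DE|+|EF|) ≈ 248.31.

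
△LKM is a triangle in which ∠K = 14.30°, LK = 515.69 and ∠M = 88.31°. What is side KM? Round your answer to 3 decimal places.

The third angle is ∠L = 180° − ∠K − ∠M = 77.39°.
Law of sines: KM = LK·sin L/sin M ≈ 503.47.

503.470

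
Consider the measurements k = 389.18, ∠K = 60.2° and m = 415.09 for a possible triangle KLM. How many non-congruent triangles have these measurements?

2

m·sin K = 415.09·sin(60.2°) ≈ 360.2.
Since m sin K < k < m (360.2 < 389.18 < 415.09), two triangles exist.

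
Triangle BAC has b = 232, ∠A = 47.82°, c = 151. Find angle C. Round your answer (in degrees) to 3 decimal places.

40.588

By the law of cosines, a² = c² + b² − 2·c·b·cos A = 29580, so a ≈ 171.99.
Law of cosines again: cos C = (b² + a² − c²)/(2·b·a) ≈ 0.75941, so ∠C ≈ 40.59°.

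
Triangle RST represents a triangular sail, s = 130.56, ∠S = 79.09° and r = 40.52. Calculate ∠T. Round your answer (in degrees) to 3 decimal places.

∠T ≈ 83.167°

Law of sines: sin R = r·sin S/s ≈ 0.30475.
Since s ≥ r, only the acute value applies: ∠R ≈ 17.74°.
Then ∠T = 180° − ∠S − ∠R ≈ 83.17°.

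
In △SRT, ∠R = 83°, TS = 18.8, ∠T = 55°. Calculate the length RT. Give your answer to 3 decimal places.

12.674

The third angle is ∠S = 180° − ∠R − ∠T = 42.00°.
Law of sines: RT = TS·sin S/sin R ≈ 12.674.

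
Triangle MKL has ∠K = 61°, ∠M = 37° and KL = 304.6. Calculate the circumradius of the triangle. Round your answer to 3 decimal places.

The third angle is ∠L = 180° − ∠M − ∠K = 82.00°.
Law of sines: LM = KL·sin K/sin M ≈ 442.68.
Law of sines: MK = KL·sin L/sin M ≈ 501.21.
Circumradius = KL/(2 sin M) ≈ 253.07.

R ≈ 253.068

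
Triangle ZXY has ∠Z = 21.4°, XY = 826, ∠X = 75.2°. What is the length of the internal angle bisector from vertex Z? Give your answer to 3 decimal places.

The third angle is ∠Y = 180° − ∠Z − ∠X = 83.40°.
Law of sines: YZ = XY·sin X/sin Z ≈ 2188.7.
Law of sines: ZX = XY·sin Y/sin Z ≈ 2248.8.
The bisector from Z has length 2·YZ·ZX·cos(∠Z/2)/(YZ+ZX) ≈ 2179.7.

2179.747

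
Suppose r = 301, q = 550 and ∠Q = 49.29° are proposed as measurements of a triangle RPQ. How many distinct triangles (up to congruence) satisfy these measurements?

r·sin Q = 301·sin(49.29°) ≈ 228.2.
Since q ≥ r, exactly one triangle exists.

1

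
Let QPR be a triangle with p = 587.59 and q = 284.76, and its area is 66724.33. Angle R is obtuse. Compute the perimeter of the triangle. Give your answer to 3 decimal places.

perimeter ≈ 1664.955

From area = ½·q·p·sin R, we get sin R = 2·area/(q·p) ≈ 0.79756.
Taking the obtuse solution, ∠R ≈ 127.10°.
Law of cosines then gives r ≈ 792.61.
Perimeter = 284.76 + 587.59 + 792.61 = 1665.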